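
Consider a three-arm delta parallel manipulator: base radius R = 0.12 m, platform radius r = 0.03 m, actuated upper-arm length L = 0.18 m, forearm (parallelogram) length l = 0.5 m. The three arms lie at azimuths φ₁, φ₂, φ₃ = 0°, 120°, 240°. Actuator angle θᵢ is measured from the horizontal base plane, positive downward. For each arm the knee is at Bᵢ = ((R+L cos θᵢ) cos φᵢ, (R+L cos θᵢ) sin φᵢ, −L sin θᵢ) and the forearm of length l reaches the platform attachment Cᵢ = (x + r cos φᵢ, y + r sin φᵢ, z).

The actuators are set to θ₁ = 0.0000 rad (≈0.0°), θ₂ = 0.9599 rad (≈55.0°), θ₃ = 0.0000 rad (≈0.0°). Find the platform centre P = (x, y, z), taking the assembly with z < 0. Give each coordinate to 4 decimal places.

(0.1081, -0.1872, -0.4344)

arm 1 at φ=0.0°: e+L cos θ1 = 0.2700;  S1 = (0.2700, 0.0000, 0.0000)
arm 2 at φ=120.0°: e+L cos θ2 = 0.1932;  S2 = (-0.0966, 0.1674, -0.1474)
S3 = (0.2700·cos240.0°, 0.2700·sin240.0°, 0.0000) = (-0.1350, -0.2338, 0.0000)
eliminate P² terms by subtracting sphere 1 from 2 and 3
[-0.7332 0.3347 -0.2949]·P = -0.0138;  [-0.8100 -0.4677 0.0000]·P = 0.0000
Cramer: x(z) = 0.0105-0.2246z;  y(z) = -0.0182+0.3890z
sphere 1 gives Az²+Bz+C=0 with A=1.2018, B=0.1024, C=-0.1823;  B²−4AC=0.8870;  roots -0.4344, 0.3492;  negative root z = -0.4344
x = 0.1081, y = -0.1872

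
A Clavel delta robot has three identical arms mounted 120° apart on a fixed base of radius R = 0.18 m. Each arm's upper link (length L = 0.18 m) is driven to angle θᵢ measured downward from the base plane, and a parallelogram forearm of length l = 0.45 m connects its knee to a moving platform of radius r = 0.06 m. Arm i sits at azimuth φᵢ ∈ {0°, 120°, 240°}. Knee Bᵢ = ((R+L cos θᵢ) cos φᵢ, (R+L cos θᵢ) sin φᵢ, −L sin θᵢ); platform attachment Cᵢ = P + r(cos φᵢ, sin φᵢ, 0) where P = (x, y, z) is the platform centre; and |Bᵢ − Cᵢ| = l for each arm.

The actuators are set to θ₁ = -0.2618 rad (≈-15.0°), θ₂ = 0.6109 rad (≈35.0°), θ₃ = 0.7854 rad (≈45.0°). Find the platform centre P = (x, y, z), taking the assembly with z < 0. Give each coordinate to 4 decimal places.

(0.1569, 0.0295, -0.3811)

O1 = (0.2939·cos0.0°, 0.2939·sin0.0°, 0.0466) = (0.2939, 0.0000, 0.0466)
φ2=120.0°: virtual centre (-0.1337, 0.2316, -0.1032), radius l
φ3=240.0°: virtual centre (-0.1236, -0.2141, -0.1273), radius l
eliminate P² terms by subtracting sphere 1 from 2 and 3
linear system: -0.8552x+0.4632y = -0.0063−-0.2997z; -0.8350x+-0.4283y = -0.0112−-0.3477z
Cramer: x(z) = 0.0105-0.3843z;  y(z) = 0.0057-0.0626z
sphere 1 gives Az²+Bz+C=0 with A=1.1516, B=0.1239, C=-0.1200;  B²−4AC=0.5681;  roots -0.3811, 0.2734;  negative root z = -0.3811
x = 0.1569, y = 0.0295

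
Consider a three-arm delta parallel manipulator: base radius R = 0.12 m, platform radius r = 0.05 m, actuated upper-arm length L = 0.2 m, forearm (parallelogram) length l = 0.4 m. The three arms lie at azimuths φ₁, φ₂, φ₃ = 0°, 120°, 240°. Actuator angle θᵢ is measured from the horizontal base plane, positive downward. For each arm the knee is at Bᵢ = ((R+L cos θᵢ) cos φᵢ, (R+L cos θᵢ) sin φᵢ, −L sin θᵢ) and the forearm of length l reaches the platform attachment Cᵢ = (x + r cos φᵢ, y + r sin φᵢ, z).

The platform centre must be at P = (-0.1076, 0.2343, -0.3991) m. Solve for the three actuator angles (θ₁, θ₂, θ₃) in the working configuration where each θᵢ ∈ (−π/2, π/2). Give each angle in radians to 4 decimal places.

arm 1 (φ=0.0°): x'=-0.1076, y'=0.2343
  A=0.1776, B=-0.3991, C=(l²−L²−A²−y'²−z²)/(2L)=-0.3143
  θ1 = atan2(B,A) + arccos(C/0.4368) = 1.2218
rotate P by −φ2: (0.2567, -0.0240, -0.3991)
  e−x'=-0.1867;  (l²−L²−(e−x')²−y'²−z²)/2L = -0.1868
  √(A²+B²)=0.4406;  θ2 = -2.0084+2.0086 ≈ 0.0002
φ3=240.0° → target in arm frame (-0.1491, -0.2103)
  e−x'=0.2191;  (l²−L²−(e−x')²−y'²−z²)/2L = -0.3288
  θ3 = atan2(B,A) + arccos(C/0.4553) = 1.3091

θ₁ = 1.2218, θ₂ = 0.0002, θ₃ = 1.3091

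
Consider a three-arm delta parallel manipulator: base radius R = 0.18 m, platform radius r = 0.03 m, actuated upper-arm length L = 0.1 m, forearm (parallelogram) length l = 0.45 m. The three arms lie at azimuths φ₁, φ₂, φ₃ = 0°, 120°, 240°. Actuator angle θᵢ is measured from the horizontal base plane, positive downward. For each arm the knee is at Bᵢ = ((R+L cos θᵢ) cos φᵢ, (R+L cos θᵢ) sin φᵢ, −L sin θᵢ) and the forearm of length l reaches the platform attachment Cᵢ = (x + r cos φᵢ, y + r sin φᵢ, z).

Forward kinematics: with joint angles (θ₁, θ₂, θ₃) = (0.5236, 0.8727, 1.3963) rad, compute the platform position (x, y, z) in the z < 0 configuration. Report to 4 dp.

S1 = (0.2366·cos0.0°, 0.2366·sin0.0°, -0.0500) = (0.2366, 0.0000, -0.0500)
φ2=120.0°: virtual centre (-0.1071, 0.1856, -0.0766), radius l
S3 = (0.1674·cos240.0°, 0.1674·sin240.0°, -0.0985) = (-0.0837, -0.1449, -0.0985)
|S₂|²−|S₁|² = -0.0067;  |S₃|²−|S₁|² = -0.0208
linear system: -0.6875x+0.3711y = -0.0067−-0.0532z; -0.6406x+-0.2899y = -0.0208−-0.0970z
Cramer: x(z) = 0.0221-0.1176z;  y(z) = 0.0229-0.0745z
sphere 1 gives Az²+Bz+C=0 with A=1.0194, B=0.1471, C=-0.1535;  B²−4AC=0.6474;  roots -0.4668, 0.3225;  negative root z = -0.4668
x = 0.0770, y = 0.0577

(0.0770, 0.0577, -0.4668)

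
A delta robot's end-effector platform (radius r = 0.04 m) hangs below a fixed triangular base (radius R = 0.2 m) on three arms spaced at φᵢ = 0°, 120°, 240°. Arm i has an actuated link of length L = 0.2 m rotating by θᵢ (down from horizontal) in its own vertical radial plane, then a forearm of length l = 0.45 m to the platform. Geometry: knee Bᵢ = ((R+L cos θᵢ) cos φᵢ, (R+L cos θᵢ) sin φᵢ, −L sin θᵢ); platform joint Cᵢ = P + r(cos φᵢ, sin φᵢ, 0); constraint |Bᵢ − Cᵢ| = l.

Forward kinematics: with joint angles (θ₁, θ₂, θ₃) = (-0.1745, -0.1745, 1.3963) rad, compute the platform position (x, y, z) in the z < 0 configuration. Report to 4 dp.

S1 = (0.3570·cos0.0°, 0.3570·sin0.0°, 0.0347) = (0.3570, 0.0000, 0.0347)
φ2=120.0°: virtual centre (-0.1785, 0.3091, 0.0347), radius l
φ3=240.0°: virtual centre (-0.0974, -0.1686, -0.1970), radius l
eliminate P² terms by subtracting sphere 1 from 2 and 3
plane₁₂: -1.0709x+0.6183y+0.0000z = 0.0000
det = 0.9230;  x = 0.0348+-0.3104z,  y = 0.0602+-0.5376z
sphere 1 gives Az²+Bz+C=0 with A=1.3854, B=0.0658, C=-0.0939;  B²−4AC=0.5245;  roots -0.2851, 0.2376;  negative root z = -0.2851
x = 0.1233, y = 0.2135

(0.1233, 0.2135, -0.2851)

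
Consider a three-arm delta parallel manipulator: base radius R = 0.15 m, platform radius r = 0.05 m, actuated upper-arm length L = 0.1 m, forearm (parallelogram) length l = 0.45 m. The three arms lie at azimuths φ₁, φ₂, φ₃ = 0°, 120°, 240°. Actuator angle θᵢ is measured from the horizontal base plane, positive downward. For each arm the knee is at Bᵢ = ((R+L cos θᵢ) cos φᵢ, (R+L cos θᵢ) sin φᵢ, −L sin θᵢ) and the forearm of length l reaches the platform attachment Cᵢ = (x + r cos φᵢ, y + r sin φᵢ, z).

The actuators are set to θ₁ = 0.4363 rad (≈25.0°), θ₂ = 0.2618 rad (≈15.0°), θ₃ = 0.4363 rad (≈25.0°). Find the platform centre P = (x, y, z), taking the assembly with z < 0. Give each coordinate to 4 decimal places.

S1 = (0.1906·cos0.0°, 0.1906·sin0.0°, -0.0423) = (0.1906, 0.0000, -0.0423)
φ2=120.0°: virtual centre (-0.0983, 0.1703, -0.0259), radius l
arm 3 at φ=240.0°: ρ3 = 0.1906;  S3 = (-0.0953, -0.1651, -0.0423)
eliminate P² terms by subtracting sphere 1 from 2 and 3
linear system: -0.5779x+0.3405y = 0.0012−0.0328z; -0.5719x+-0.3302y = 0.0000−0.0000z
Cramer: x(z) = -0.0010+0.0281z;  y(z) = 0.0018-0.0486z
sphere 1 gives Az²+Bz+C=0 with A=1.0031, B=0.0736, C=-0.1640;  B²−4AC=0.6634;  roots -0.4427, 0.3693;  negative root z = -0.4427
x = -0.0134, y = 0.0233

(-0.0134, 0.0233, -0.4427)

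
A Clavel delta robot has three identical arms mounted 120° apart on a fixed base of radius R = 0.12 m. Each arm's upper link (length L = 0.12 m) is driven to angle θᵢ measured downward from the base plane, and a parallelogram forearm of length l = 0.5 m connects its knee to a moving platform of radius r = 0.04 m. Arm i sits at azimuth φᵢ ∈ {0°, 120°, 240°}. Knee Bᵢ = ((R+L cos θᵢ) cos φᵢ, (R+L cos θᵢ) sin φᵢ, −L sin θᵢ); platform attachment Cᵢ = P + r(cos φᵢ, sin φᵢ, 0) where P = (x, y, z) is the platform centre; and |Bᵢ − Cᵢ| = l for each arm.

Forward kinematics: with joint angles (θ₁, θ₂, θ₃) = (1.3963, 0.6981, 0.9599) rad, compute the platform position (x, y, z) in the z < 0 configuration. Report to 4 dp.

O1 = (0.1008·cos0.0°, 0.1008·sin0.0°, -0.1182) = (0.1008, 0.0000, -0.1182)
φ2=120.0°: virtual centre (-0.0860, 0.1489, -0.0771), radius l
φ3=240.0°: virtual centre (-0.0744, -0.1289, -0.0983), radius l
|O₂|²−|O₁|² = 0.0114;  |O₃|²−|O₁|² = 0.0077
plane₁₂: -0.3736x+0.2978y+0.0821z = 0.0114
Cramer: x(z) = -0.0260+0.1645z;  y(z) = 0.0056-0.0694z
quadratic in z: (1.0319)z²+(0.1939)z+(-0.2199)=0, √Δ=0.9722 → z ∈ {-0.5651, 0.3772}; z = -0.5651 (taking z<0)
x = -0.1189, y = 0.0448

(-0.1189, 0.0448, -0.5651)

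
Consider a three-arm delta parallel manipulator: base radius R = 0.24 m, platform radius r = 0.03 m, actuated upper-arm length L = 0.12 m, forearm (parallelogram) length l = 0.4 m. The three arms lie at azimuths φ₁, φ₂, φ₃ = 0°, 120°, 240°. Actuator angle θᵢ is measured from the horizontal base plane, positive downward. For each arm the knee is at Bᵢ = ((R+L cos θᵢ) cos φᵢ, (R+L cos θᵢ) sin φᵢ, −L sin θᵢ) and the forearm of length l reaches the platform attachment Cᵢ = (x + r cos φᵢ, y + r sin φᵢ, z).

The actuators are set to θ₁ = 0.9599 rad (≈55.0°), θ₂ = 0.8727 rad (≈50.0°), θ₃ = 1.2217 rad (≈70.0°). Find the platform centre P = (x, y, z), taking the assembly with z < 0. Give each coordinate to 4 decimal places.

arm 1 at φ=0.0°: ρ1 = 0.2788;  centre 1 = (0.2788, 0.0000, -0.0983)
arm 2 at φ=120.0°: ρ2 = 0.2871;  centre 2 = (-0.1436, 0.2487, -0.0919)
φ3=240.0°: virtual centre (-0.1255, -0.2174, -0.1128), radius l
subtract pairs → two planes through P
[-0.8448 0.4973 0.0127]·P = 0.0035;  [-0.8087 -0.4348 -0.0289]·P = -0.0117
det = 0.7695;  x = 0.0056+-0.0115z,  y = 0.0165+-0.0451z
quadratic in z: (1.0022)z²+(0.2014)z+(-0.0754)=0, √Δ=0.5855 → z ∈ {-0.3926, 0.1916}; z = -0.3926 (taking z<0)
x = 0.0101, y = 0.0342

(0.0101, 0.0342, -0.3926)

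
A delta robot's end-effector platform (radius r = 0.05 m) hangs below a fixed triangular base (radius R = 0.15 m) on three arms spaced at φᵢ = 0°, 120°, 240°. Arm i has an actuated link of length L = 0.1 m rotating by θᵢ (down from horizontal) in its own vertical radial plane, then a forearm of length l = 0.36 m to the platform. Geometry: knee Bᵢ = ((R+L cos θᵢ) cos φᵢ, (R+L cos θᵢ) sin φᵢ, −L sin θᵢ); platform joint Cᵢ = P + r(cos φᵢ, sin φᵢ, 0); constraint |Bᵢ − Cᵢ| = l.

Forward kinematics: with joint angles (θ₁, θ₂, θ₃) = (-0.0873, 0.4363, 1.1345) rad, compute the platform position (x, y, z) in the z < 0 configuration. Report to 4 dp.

arm 1 at φ=0.0°: e+L cos θ1 = 0.1996;  centre 1 = (0.1996, 0.0000, 0.0087)
φ2=120.0°: virtual centre (-0.0953, 0.1651, -0.0423), radius l
φ3=240.0°: virtual centre (-0.0711, -0.1232, -0.0906), radius l
eliminate P² terms by subtracting sphere 1 from 2 and 3
[-0.5899 0.3302 -0.1020]·P = -0.0018;  [-0.5415 -0.2464 -0.1987]·P = -0.0115
det = 0.3241;  x = 0.0131+-0.2799z,  y = 0.0179+-0.1913z
sphere 1 gives Az²+Bz+C=0 with A=1.1149, B=0.0802, C=-0.0944;  B²−4AC=0.4274;  roots -0.3291, 0.2572;  negative root z = -0.3291
x = 0.1052, y = 0.0808

(0.1052, 0.0808, -0.3291)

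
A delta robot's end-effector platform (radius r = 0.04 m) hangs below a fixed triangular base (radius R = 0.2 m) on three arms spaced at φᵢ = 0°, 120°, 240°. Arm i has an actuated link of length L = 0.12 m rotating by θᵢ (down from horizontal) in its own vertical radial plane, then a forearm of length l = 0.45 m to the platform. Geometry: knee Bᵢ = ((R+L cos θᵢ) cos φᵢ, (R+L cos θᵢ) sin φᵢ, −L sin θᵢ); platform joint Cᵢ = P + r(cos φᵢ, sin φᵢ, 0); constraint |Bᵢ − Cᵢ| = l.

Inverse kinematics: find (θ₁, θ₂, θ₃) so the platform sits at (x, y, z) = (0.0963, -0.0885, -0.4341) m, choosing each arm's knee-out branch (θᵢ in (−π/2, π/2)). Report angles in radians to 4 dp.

θ₁ = 0.2621, θ₂ = 1.3094, θ₃ = 0.6111

rotate P by −φ1: (0.0963, -0.0885, -0.4341)
  A cos θ + B sin θ = C:  0.0637·cos θ + -0.4341·sin θ = -0.0510
  γ=atan2(-0.4341,0.0637)=-1.4251;  ψ=arccos(-0.1162)=1.6872;  θ1=γ+ψ≈0.2621
arm 2 (φ=120.0°): x'=-0.1248, y'=-0.0391
  A cos θ + B sin θ = C:  0.2848·cos θ + -0.4341·sin θ = -0.3458
  √(A²+B²)=0.5192;  θ2 = -0.9902+2.2996 ≈ 1.3094
φ3=240.0° → target in arm frame (0.0285, 0.1276)
  e−x'=0.1315;  (l²−L²−(e−x')²−y'²−z²)/2L = -0.1414
  √(A²+B²)=0.4536;  θ3 = -1.2766+1.8878 ≈ 0.6111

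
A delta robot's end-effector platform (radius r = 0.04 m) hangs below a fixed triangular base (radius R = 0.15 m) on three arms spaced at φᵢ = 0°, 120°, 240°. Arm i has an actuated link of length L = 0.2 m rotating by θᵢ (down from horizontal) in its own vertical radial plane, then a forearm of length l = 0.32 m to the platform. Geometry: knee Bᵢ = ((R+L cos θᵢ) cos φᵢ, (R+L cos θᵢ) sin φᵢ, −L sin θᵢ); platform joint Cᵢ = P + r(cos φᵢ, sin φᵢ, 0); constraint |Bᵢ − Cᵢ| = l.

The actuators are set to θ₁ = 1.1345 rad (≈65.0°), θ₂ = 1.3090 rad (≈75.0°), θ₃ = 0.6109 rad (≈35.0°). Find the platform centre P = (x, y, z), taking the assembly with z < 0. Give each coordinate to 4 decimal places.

S1 = (0.1945·cos0.0°, 0.1945·sin0.0°, -0.1813) = (0.1945, 0.0000, -0.1813)
φ2=120.0°: virtual centre (-0.0809, 0.1401, -0.1932), radius l
S3 = (0.2738·cos240.0°, 0.2738·sin240.0°, -0.1147) = (-0.1369, -0.2371, -0.1147)
|S₂|²−|S₁|² = -0.0072;  |S₃|²−|S₁|² = 0.0174
plane₁₂: -0.5508x+0.2802y+-0.0238z = -0.0072
Cramer: x(z) = -0.0033+0.0581z;  y(z) = -0.0322+0.1994z
sphere 1 gives Az²+Bz+C=0 with A=1.0431, B=0.3267, C=-0.0294;  B²−4AC=0.2293;  roots -0.3861, 0.0729;  negative root z = -0.3861
x = -0.0257, y = -0.1092

(-0.0257, -0.1092, -0.3861)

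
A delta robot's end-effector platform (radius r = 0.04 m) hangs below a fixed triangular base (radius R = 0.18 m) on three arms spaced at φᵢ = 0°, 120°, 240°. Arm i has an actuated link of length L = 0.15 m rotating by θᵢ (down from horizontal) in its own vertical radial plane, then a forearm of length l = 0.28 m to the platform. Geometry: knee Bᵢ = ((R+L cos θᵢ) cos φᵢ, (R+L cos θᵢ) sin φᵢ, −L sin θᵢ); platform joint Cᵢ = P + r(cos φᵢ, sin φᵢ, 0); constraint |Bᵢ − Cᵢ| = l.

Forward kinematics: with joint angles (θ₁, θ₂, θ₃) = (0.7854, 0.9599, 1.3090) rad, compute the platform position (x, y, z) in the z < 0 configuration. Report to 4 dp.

arm 1 at φ=0.0°: e+L cos θ1 = 0.2461;  S1 = (0.2461, 0.0000, -0.1061)
φ2=120.0°: virtual centre (-0.1130, 0.1958, -0.1229), radius l
S3 = (0.1788·cos240.0°, 0.1788·sin240.0°, -0.1449) = (-0.0894, -0.1549, -0.1449)
|S₂|²−|S₁|² = -0.0056;  |S₃|²−|S₁|² = -0.0188
plane₁₂: -0.7182x+0.3915y+-0.0336z = -0.0056
det = 0.4851;  x = 0.0188+-0.0841z,  y = 0.0201+-0.0685z
quadratic in z: (1.0118)z²+(0.2476)z+(-0.0151)=0, √Δ=0.3498 → z ∈ {-0.2952, 0.0505}; z = -0.2952 (taking z<0)
x = 0.0436, y = 0.0403

(0.0436, 0.0403, -0.2952)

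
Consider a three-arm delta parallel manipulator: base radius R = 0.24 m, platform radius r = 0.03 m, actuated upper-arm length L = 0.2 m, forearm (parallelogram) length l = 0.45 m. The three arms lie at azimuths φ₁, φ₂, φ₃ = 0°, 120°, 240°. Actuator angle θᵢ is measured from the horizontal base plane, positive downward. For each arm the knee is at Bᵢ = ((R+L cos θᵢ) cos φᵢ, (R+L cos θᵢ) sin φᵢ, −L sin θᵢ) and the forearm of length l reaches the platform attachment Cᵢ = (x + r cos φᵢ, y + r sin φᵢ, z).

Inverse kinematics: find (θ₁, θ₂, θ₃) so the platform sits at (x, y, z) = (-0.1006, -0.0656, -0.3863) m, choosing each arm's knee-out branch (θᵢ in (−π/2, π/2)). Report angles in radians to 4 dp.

θ₁ = 1.1343, θ₂ = 0.7852, θ₃ = 0.2620

rotate P by −φ1: (-0.1006, -0.0656, -0.3863)
  e−x'=0.3106;  (l²−L²−(e−x')²−y'²−z²)/2L = -0.2188
  θ1 = atan2(B,A) + arccos(C/0.4957) = 1.1343
φ2=120.0° → target in arm frame (-0.0065, 0.1199)
  e−x'=0.2165;  (l²−L²−(e−x')²−y'²−z²)/2L = -0.1200
  θ2 = atan2(B,A) + arccos(C/0.4428) = 0.7852
arm 3 (φ=240.0°): x'=0.1071, y'=-0.0543
  e−x'=0.1029;  (l²−L²−(e−x')²−y'²−z²)/2L = -0.0007
  θ3 = atan2(B,A) + arccos(C/0.3998) = 0.2620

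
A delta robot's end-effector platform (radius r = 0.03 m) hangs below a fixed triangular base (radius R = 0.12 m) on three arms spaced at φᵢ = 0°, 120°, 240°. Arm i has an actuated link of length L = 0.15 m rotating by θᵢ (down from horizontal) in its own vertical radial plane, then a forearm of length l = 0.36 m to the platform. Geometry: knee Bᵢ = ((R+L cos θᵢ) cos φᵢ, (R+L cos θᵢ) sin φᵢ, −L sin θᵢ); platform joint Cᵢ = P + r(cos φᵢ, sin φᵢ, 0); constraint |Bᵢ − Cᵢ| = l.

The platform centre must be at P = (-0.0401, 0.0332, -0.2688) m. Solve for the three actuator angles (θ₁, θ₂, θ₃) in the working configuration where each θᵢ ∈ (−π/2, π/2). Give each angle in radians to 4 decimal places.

arm 1 (φ=0.0°): x'=-0.0401, y'=0.0332
  e−x'=0.1301;  (l²−L²−(e−x')²−y'²−z²)/2L = 0.0561
  θ1 = atan2(B,A) + arccos(C/0.2986) = 0.2619
rotate P by −φ2: (0.0488, 0.0181, -0.2688)
  A cos θ + B sin θ = C:  0.0412·cos θ + -0.2688·sin θ = 0.1094
  √(A²+B²)=0.2719;  θ2 = -1.4187+1.1568 ≈ -0.2620
rotate P by −φ3: (-0.0087, -0.0513, -0.2688)
  e−x'=0.0987;  (l²−L²−(e−x')²−y'²−z²)/2L = 0.0749
  γ=atan2(-0.2688,0.0987)=-1.2189;  ψ=arccos(0.2616)=1.3061;  θ3=γ+ψ≈0.0873

θ₁ = 0.2619, θ₂ = -0.2620, θ₃ = 0.0873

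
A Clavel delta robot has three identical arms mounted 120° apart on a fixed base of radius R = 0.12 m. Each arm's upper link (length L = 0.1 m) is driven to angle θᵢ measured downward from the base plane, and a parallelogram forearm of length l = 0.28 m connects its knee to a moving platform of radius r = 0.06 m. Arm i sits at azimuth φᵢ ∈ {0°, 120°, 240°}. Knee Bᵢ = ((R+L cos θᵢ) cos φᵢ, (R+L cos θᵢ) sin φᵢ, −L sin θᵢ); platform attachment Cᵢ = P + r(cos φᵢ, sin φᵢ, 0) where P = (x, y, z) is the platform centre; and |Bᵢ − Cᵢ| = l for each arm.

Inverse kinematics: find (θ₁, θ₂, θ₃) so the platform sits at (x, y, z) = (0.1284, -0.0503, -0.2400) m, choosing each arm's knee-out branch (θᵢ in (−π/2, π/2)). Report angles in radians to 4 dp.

θ₁ = -0.3497, θ₂ = 1.0463, θ₃ = 0.6103

arm 1 (φ=0.0°): x'=0.1284, y'=-0.0503
  A cos θ + B sin θ = C:  -0.0684·cos θ + -0.2400·sin θ = 0.0180
  √(A²+B²)=0.2496;  θ1 = -1.8484+1.4988 ≈ -0.3497
rotate P by −φ2: (-0.1078, -0.0860, -0.2400)
  e−x'=0.1678;  (l²−L²−(e−x')²−y'²−z²)/2L = -0.1237
  γ=atan2(-0.2400,0.1678)=-0.9607;  ψ=arccos(-0.4226)=2.0071;  θ2=γ+ψ≈1.0463
φ3=240.0° → target in arm frame (-0.0206, 0.1363)
  e−x'=0.0806;  (l²−L²−(e−x')²−y'²−z²)/2L = -0.0715
  γ=atan2(-0.2400,0.0806)=-1.2467;  ψ=arccos(-0.2823)=1.8570;  θ3=γ+ψ≈0.6103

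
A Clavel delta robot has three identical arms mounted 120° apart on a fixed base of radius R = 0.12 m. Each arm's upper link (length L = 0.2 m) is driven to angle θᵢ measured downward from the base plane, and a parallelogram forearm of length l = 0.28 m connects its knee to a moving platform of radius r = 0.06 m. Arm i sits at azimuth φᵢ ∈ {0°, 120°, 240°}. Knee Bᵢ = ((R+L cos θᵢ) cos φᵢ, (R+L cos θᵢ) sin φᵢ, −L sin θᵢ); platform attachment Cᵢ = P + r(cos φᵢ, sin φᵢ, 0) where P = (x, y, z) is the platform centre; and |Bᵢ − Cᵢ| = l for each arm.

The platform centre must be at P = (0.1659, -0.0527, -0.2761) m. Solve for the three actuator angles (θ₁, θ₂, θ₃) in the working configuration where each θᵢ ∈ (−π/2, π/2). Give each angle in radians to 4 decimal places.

θ₁ = 0.0873, θ₂ = 1.3091, θ₃ = 1.0475

rotate P by −φ1: (0.1659, -0.0527, -0.2761)
  A cos θ + B sin θ = C:  -0.1059·cos θ + -0.2761·sin θ = -0.1296
  θ1 = atan2(B,A) + arccos(C/0.2957) = 0.0873
φ2=120.0° → target in arm frame (-0.1286, -0.1173)
  A=0.1886, B=-0.2761, C=(l²−L²−A²−y'²−z²)/(2L)=-0.2179
  θ2 = atan2(B,A) + arccos(C/0.3344) = 1.3091
arm 3 (φ=240.0°): x'=-0.0373, y'=0.1700
  A cos θ + B sin θ = C:  0.0973·cos θ + -0.2761·sin θ = -0.1905
  γ=atan2(-0.2761,0.0973)=-1.2319;  ψ=arccos(-0.6508)=2.2794;  θ3=γ+ψ≈1.0475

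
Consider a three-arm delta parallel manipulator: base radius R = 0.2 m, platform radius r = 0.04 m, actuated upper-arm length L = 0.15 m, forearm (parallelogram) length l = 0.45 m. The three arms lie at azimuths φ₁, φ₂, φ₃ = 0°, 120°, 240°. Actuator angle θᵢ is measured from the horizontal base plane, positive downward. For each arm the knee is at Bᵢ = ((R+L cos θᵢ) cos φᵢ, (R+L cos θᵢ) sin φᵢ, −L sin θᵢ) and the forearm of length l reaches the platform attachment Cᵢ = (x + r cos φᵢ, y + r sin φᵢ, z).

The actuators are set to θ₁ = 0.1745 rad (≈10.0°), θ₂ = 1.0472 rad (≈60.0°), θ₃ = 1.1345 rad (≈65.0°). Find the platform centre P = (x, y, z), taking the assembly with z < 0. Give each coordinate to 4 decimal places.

(0.1424, 0.0135, -0.4443)

arm 1 at φ=0.0°: e+L cos θ1 = 0.3077;  S1 = (0.3077, 0.0000, -0.0260)
arm 2 at φ=120.0°: e+L cos θ2 = 0.2350;  S2 = (-0.1175, 0.2035, -0.1299)
φ3=240.0°: virtual centre (-0.1117, -0.1935, -0.1359), radius l
|S₂|²−|S₁|² = -0.0233;  |S₃|²−|S₁|² = -0.0270
plane₁₂: -0.8504x+0.4070y+-0.2077z = -0.0233
det = 0.6705;  x = 0.0298+-0.2533z,  y = 0.0051+-0.0189z
quadratic in z: (1.0645)z²+(0.1927)z+(-0.1246)=0, √Δ=0.7533 → z ∈ {-0.4443, 0.2633}; z = -0.4443 (taking z<0)
x = 0.1424, y = 0.0135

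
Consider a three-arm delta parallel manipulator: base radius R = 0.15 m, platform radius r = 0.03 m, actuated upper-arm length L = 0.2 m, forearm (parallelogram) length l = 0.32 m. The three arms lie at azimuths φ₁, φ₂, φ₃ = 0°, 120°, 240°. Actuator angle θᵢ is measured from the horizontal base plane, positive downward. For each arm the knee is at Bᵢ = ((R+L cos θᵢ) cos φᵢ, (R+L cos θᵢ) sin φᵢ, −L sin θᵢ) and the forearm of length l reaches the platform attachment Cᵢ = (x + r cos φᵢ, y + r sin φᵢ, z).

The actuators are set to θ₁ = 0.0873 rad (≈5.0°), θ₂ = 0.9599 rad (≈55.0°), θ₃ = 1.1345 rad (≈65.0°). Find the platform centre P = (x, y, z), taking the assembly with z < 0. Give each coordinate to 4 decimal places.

(0.1269, 0.0270, -0.2718)

S1 = (0.3192·cos0.0°, 0.3192·sin0.0°, -0.0174) = (0.3192, 0.0000, -0.0174)
φ2=120.0°: virtual centre (-0.1174, 0.2033, -0.1638), radius l
S3 = (0.2045·cos240.0°, 0.2045·sin240.0°, -0.1813) = (-0.1023, -0.1771, -0.1813)
subtract pairs → two planes through P
linear system: -0.8732x+0.4065y = -0.0203−-0.2928z; -0.8430x+-0.3542y = -0.0275−-0.3277z
Cramer: x(z) = 0.0282-0.3634z;  y(z) = 0.0106-0.0603z
into |P−S₁|² = l²: 1.1357z² + 0.2451z + -0.0173 = 0;  Δ = 0.1385;  z = -0.2718 or 0.0560 → z<0 root = -0.2718
x = 0.1269, y = 0.0270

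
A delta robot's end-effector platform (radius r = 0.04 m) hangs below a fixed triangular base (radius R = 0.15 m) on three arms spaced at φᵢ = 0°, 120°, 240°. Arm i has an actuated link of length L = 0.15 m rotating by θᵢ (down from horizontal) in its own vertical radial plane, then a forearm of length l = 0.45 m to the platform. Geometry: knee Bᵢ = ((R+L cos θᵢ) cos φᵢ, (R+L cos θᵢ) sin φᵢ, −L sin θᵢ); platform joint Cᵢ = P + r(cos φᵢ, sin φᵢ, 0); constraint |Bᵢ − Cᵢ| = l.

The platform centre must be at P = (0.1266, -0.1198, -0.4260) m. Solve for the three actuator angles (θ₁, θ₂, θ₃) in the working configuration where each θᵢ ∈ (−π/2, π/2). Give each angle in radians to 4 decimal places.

rotate P by −φ1: (0.1266, -0.1198, -0.4260)
  e−x'=-0.0166;  (l²−L²−(e−x')²−y'²−z²)/2L = -0.0537
  γ=atan2(-0.4260,-0.0166)=-1.6097;  ψ=arccos(-0.1259)=1.6970;  θ1=γ+ψ≈0.0873
arm 2 (φ=120.0°): x'=-0.1670, y'=-0.0497
  A cos θ + B sin θ = C:  0.2770·cos θ + -0.4260·sin θ = -0.2690
  θ2 = atan2(B,A) + arccos(C/0.5082) = 1.1345
arm 3 (φ=240.0°): x'=0.0404, y'=0.1695
  A cos θ + B sin θ = C:  0.0696·cos θ + -0.4260·sin θ = -0.1169
  γ=atan2(-0.4260,0.0696)=-1.4090;  ψ=arccos(-0.2707)=1.8449;  θ3=γ+ψ≈0.4360

θ₁ = 0.0873, θ₂ = 1.1345, θ₃ = 0.4360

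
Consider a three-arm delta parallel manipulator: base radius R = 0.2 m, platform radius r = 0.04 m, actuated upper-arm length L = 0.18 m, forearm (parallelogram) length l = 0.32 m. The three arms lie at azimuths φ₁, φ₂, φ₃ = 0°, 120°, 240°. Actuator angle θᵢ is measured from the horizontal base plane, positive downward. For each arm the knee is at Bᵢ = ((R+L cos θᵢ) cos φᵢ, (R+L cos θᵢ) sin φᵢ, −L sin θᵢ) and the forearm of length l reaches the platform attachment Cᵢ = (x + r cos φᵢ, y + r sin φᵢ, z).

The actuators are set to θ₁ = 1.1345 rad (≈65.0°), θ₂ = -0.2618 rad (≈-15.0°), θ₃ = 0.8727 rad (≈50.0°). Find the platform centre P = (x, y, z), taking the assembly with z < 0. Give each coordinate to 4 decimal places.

O1 = (0.2361·cos0.0°, 0.2361·sin0.0°, -0.1631) = (0.2361, 0.0000, -0.1631)
φ2=120.0°: virtual centre (-0.1669, 0.2891, 0.0466), radius l
O3 = (0.2757·cos240.0°, 0.2757·sin240.0°, -0.1379) = (-0.1378, -0.2388, -0.1379)
|O₂|²−|O₁|² = 0.0313;  |O₃|²−|O₁|² = 0.0127
[-0.8060 0.5783 0.4195]·P = 0.0313;  [-0.7478 -0.4775 0.0505]·P = 0.0127
det = 0.8173;  x = -0.0273+0.2808z,  y = 0.0161+-0.3340z
sphere 1 gives Az²+Bz+C=0 with A=1.1904, B=0.1676, C=-0.0062;  B²−4AC=0.0576;  roots -0.1712, 0.0304;  negative root z = -0.1712
x = -0.0753, y = 0.0733

(-0.0753, 0.0733, -0.1712)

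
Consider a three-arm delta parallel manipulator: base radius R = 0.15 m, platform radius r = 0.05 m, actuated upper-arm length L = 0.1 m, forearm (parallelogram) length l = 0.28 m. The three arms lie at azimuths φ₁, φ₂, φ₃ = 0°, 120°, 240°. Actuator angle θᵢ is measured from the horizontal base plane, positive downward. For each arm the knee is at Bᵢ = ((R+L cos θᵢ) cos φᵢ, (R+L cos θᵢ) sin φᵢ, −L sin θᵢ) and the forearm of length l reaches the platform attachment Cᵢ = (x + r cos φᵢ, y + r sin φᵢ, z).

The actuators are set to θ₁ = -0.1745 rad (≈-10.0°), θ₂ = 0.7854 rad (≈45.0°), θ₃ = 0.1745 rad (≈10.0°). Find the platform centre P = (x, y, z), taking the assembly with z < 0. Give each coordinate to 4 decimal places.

arm 1 at φ=0.0°: e+L cos θ1 = 0.1985;  S1 = (0.1985, 0.0000, 0.0174)
S2 = (0.1707·cos120.0°, 0.1707·sin120.0°, -0.0707) = (-0.0854, 0.1478, -0.0707)
arm 3 at φ=240.0°: e+L cos θ3 = 0.1985;  S3 = (-0.0992, -0.1719, -0.0174)
subtract pairs → two planes through P
[-0.5677 0.2957 -0.1761]·P = -0.0056;  [-0.5954 -0.3438 -0.0694]·P = 0.0000
det = 0.3712;  x = 0.0051+-0.2184z,  y = -0.0089+0.1763z
sphere 1 gives Az²+Bz+C=0 with A=1.0788, B=0.0466, C=-0.0406;  B²−4AC=0.1775;  roots -0.2169, 0.1737;  negative root z = -0.2169
x = 0.0525, y = -0.0472

(0.0525, -0.0472, -0.2169)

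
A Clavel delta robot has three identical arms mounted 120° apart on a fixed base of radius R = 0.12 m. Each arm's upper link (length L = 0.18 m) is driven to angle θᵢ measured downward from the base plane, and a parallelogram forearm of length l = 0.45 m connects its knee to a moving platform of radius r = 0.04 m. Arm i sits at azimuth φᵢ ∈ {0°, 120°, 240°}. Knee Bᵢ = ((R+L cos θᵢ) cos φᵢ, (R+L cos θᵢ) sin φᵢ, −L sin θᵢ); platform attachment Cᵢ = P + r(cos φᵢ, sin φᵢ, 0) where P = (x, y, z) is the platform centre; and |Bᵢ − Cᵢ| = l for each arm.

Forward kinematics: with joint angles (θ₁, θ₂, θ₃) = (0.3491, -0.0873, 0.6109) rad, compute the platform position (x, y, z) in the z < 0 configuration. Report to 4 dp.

arm 1 at φ=0.0°: ρ1 = 0.2491;  centre 1 = (0.2491, 0.0000, -0.0616)
φ2=120.0°: virtual centre (-0.1297, 0.2246, 0.0157), radius l
arm 3 at φ=240.0°: ρ3 = 0.2274;  centre 3 = (-0.1137, -0.1970, -0.1032)
subtract pairs → two planes through P
[-0.7576 0.4491 0.1545]·P = 0.0016;  [-0.7257 -0.3939 -0.0834]·P = -0.0035
det = 0.6244;  x = 0.0015+0.0375z,  y = 0.0061+-0.2807z
into |P−centre ₁|² = l²: 1.0802z² + 0.1011z + -0.1373 = 0;  Δ = 0.6036;  z = -0.4064 or 0.3128 → z<0 root = -0.4064
x = -0.0138, y = 0.1202

(-0.0138, 0.1202, -0.4064)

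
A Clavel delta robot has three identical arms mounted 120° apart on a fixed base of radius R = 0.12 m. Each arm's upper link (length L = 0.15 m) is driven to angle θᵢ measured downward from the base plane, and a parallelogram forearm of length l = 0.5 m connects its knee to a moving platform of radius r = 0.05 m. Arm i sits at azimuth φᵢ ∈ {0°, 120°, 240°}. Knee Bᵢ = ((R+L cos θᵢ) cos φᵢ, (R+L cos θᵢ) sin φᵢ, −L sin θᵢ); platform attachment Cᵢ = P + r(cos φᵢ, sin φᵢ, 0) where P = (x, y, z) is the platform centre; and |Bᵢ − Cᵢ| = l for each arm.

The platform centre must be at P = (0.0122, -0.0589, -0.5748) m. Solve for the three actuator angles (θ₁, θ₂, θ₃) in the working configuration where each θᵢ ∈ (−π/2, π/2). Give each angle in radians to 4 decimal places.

arm 1 (φ=0.0°): x'=0.0122, y'=-0.0589
  A=0.0578, B=-0.5748, C=(l²−L²−A²−y'²−z²)/(2L)=-0.3657
  γ=atan2(-0.5748,0.0578)=-1.4706;  ψ=arccos(-0.6330)=2.2562;  θ1=γ+ψ≈0.7856
φ2=120.0° → target in arm frame (-0.0571, 0.0189)
  A=0.1271, B=-0.5748, C=(l²−L²−A²−y'²−z²)/(2L)=-0.3980
  θ2 = atan2(B,A) + arccos(C/0.5887) = 0.9601
rotate P by −φ3: (0.0449, 0.0400, -0.5748)
  e−x'=0.0251;  (l²−L²−(e−x')²−y'²−z²)/2L = -0.3504
  θ3 = atan2(B,A) + arccos(C/0.5753) = 0.6985

θ₁ = 0.7856, θ₂ = 0.9601, θ₃ = 0.6985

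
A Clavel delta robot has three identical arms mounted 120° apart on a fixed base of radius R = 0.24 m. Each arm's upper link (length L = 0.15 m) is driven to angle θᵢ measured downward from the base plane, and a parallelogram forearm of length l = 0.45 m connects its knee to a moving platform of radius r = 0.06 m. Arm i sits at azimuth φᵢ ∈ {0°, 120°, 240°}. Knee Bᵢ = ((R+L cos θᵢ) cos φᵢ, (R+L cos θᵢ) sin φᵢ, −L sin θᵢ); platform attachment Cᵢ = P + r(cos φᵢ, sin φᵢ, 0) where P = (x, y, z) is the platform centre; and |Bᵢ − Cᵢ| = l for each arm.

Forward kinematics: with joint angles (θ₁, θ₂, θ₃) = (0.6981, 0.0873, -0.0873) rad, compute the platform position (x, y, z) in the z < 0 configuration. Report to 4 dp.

φ1=0.0°: virtual centre (0.2949, 0.0000, -0.0964), radius l
φ2=120.0°: virtual centre (-0.1647, 0.2853, -0.0131), radius l
centre 3 = (0.3294·cos240.0°, 0.3294·sin240.0°, 0.0131) = (-0.1647, -0.2853, 0.0131)
|centre ₂|²−|centre ₁|² = 0.0124;  |centre ₃|²−|centre ₁|² = 0.0124
plane₁₂: -0.9192x+0.5706y+0.1667z = 0.0124
det = 1.0490;  x = -0.0135+0.2098z,  y = 0.0000+0.0458z
quadratic in z: (1.0461)z²+(0.0634)z+(-0.0981)=0, √Δ=0.6438 → z ∈ {-0.3380, 0.2774}; z = -0.3380 (taking z<0)
x = -0.0844, y = -0.0155

(-0.0844, -0.0155, -0.3380)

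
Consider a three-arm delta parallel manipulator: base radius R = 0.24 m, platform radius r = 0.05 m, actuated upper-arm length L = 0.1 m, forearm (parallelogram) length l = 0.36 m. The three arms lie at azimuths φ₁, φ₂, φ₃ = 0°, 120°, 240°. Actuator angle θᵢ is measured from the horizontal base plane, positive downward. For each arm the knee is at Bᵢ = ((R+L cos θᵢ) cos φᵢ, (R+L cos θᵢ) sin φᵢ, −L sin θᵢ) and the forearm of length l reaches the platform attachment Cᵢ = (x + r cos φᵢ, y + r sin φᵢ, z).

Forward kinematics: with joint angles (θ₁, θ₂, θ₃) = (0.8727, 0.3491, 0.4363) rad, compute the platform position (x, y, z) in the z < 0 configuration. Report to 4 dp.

(-0.0409, 0.0058, -0.2826)

arm 1 at φ=0.0°: (R−r)+L cos θ1 = 0.2543;  O1 = (0.2543, 0.0000, -0.0766)
O2 = (0.2840·cos120.0°, 0.2840·sin120.0°, -0.0342) = (-0.1420, 0.2459, -0.0342)
O3 = (0.2806·cos240.0°, 0.2806·sin240.0°, -0.0423) = (-0.1403, -0.2430, -0.0423)
|O₂|²−|O₁|² = 0.0113;  |O₃|²−|O₁|² = 0.0100
linear system: -0.7925x+0.4918y = 0.0113−0.0848z; -0.7892x+-0.4861y = 0.0100−0.0687z
det = 0.7734;  x = -0.0135+0.0970z,  y = 0.0013+-0.0161z
into |P−O₁|² = l²: 1.0097z² + 0.1012z + -0.0520 = 0;  Δ = 0.2204;  z = -0.2826 or 0.1824 → z<0 root = -0.2826
x = -0.0409, y = 0.0058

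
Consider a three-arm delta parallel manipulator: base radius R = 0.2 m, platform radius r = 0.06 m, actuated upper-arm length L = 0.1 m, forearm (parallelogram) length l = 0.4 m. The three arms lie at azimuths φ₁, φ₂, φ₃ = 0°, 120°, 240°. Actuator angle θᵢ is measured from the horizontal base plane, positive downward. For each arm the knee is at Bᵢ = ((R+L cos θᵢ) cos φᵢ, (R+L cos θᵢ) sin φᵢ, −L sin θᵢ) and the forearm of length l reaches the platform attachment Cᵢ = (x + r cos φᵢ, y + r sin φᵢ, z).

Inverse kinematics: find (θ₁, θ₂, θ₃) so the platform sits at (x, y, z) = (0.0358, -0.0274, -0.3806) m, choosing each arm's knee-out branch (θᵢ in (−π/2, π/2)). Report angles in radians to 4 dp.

θ₁ = 0.3492, θ₂ = 0.7855, θ₃ = 0.5240

φ1=0.0° → target in arm frame (0.0358, -0.0274)
  A=0.1042, B=-0.3806, C=(l²−L²−A²−y'²−z²)/(2L)=-0.0323
  θ1 = atan2(B,A) + arccos(C/0.3946) = 0.3492
φ2=120.0° → target in arm frame (-0.0416, -0.0173)
  e−x'=0.1816;  (l²−L²−(e−x')²−y'²−z²)/2L = -0.1407
  √(A²+B²)=0.4217;  θ2 = -1.1255+1.9110 ≈ 0.7855
arm 3 (φ=240.0°): x'=0.0058, y'=0.0447
  e−x'=0.1342;  (l²−L²−(e−x')²−y'²−z²)/2L = -0.0743
  √(A²+B²)=0.4036;  θ3 = -1.2319+1.7559 ≈ 0.5240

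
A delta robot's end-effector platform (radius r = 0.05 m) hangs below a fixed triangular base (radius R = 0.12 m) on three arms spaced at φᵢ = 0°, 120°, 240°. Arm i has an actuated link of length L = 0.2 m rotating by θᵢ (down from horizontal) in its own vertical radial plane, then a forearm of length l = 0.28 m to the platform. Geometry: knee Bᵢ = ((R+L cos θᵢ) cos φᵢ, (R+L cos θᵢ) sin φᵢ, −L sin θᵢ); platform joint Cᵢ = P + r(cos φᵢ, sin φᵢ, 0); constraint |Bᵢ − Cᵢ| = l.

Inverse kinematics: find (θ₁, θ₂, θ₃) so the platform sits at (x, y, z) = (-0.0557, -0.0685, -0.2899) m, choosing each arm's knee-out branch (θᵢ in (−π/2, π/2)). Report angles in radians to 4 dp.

θ₁ = 0.9598, θ₂ = 0.8727, θ₃ = 0.3492

arm 1 (φ=0.0°): x'=-0.0557, y'=-0.0685
  e−x'=0.1257;  (l²−L²−(e−x')²−y'²−z²)/2L = -0.1653
  γ=atan2(-0.2899,0.1257)=-1.1617;  ψ=arccos(-0.5233)=2.1215;  θ1=γ+ψ≈0.9598
arm 2 (φ=120.0°): x'=-0.0315, y'=0.0825
  e−x'=0.1015;  (l²−L²−(e−x')²−y'²−z²)/2L = -0.1569
  γ=atan2(-0.2899,0.1015)=-1.2341;  ψ=arccos(-0.5107)=2.1068;  θ2=γ+ψ≈0.8727
rotate P by −φ3: (0.0872, -0.0140, -0.2899)
  e−x'=-0.0172;  (l²−L²−(e−x')²−y'²−z²)/2L = -0.1153
  γ=atan2(-0.2899,-0.0172)=-1.6300;  ψ=arccos(-0.3971)=1.9792;  θ3=γ+ψ≈0.3492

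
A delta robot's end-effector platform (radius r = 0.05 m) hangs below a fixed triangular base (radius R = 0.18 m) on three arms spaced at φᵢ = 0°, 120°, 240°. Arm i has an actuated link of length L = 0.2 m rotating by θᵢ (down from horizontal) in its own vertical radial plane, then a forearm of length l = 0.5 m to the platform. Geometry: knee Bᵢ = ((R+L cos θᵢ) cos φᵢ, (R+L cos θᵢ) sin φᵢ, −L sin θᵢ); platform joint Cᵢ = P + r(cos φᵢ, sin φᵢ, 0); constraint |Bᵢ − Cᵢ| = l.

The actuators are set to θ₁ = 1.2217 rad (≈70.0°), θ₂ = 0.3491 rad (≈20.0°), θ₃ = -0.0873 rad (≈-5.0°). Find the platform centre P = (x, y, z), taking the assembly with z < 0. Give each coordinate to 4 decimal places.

arm 1 at φ=0.0°: ρ1 = 0.1984;  centre 1 = (0.1984, 0.0000, -0.1879)
centre 2 = (0.3179·cos120.0°, 0.3179·sin120.0°, -0.0684) = (-0.1590, 0.2753, -0.0684)
arm 3 at φ=240.0°: ρ3 = 0.3292;  centre 3 = (-0.1646, -0.2851, 0.0174)
subtract pairs → two planes through P
[-0.7148 0.5507 0.2391]·P = 0.0311;  [-0.7261 -0.5703 0.4107]·P = 0.0340
Cramer: x(z) = -0.0451+0.4490z;  y(z) = -0.0022+0.1486z
into |P−centre ₁|² = l²: 1.2237z² + 0.1565z + -0.1554 = 0;  Δ = 0.7849;  z = -0.4260 or 0.2980 → z<0 root = -0.4260
x = -0.2364, y = -0.0655

(-0.2364, -0.0655, -0.4260)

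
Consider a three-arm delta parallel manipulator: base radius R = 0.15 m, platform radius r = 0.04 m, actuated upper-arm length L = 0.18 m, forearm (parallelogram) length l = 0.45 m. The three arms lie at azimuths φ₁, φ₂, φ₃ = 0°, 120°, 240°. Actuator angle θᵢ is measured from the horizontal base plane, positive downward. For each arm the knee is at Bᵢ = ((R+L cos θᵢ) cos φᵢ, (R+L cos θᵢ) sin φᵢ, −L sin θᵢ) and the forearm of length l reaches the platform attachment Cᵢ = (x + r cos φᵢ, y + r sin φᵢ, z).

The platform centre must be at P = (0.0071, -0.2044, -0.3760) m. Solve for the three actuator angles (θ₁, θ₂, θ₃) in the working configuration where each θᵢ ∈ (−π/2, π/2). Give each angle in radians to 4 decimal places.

rotate P by −φ1: (0.0071, -0.2044, -0.3760)
  A cos θ + B sin θ = C:  0.1029·cos θ + -0.3760·sin θ = -0.0657
  θ1 = atan2(B,A) + arccos(C/0.3898) = 0.4364
arm 2 (φ=120.0°): x'=-0.1806, y'=0.0961
  A cos θ + B sin θ = C:  0.2906·cos θ + -0.3760·sin θ = -0.1804
  θ2 = atan2(B,A) + arccos(C/0.4752) = 1.0472
arm 3 (φ=240.0°): x'=0.1735, y'=0.1083
  A=-0.0635, B=-0.3760, C=(l²−L²−A²−y'²−z²)/(2L)=0.0360
  γ=atan2(-0.3760,-0.0635)=-1.7380;  ψ=arccos(0.0944)=1.4763;  θ3=γ+ψ≈-0.2617

θ₁ = 0.4364, θ₂ = 1.0472, θ₃ = -0.2617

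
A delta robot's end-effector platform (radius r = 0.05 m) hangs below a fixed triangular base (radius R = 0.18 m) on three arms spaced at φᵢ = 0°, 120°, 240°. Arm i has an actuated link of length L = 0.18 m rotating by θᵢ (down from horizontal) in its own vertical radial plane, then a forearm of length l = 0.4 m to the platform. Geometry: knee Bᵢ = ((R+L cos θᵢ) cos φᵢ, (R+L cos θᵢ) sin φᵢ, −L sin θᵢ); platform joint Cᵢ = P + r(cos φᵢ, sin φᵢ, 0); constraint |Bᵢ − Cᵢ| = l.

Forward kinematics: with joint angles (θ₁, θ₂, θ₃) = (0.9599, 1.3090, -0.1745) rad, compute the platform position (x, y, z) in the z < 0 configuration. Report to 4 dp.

φ1=0.0°: virtual centre (0.2332, 0.0000, -0.1474), radius l
φ2=120.0°: virtual centre (-0.0883, 0.1529, -0.1739), radius l
φ3=240.0°: virtual centre (-0.1536, -0.2661, 0.0313), radius l
|O₂|²−|O₁|² = -0.0147;  |O₃|²−|O₁|² = 0.0192
plane₁₂: -0.6431x+0.3059y+-0.0528z = -0.0147
det = 0.5789;  x = 0.0034+0.1402z,  y = -0.0411+0.4676z
sphere 1 gives Az²+Bz+C=0 with A=1.2384, B=0.1920, C=-0.0837;  B²−4AC=0.4516;  roots -0.3489, 0.1938;  negative root z = -0.3489
x = -0.0455, y = -0.2042

(-0.0455, -0.2042, -0.3489)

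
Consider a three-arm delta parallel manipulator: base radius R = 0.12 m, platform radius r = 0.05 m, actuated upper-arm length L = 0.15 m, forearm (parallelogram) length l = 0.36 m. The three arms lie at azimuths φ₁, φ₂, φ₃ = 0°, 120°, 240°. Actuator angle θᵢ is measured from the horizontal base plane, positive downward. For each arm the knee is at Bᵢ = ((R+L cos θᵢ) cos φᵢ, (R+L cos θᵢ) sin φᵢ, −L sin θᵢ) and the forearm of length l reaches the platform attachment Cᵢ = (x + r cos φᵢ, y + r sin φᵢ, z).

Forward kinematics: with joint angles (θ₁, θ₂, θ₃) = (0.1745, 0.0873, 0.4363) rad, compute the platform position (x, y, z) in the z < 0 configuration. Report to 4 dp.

S1 = (0.2177·cos0.0°, 0.2177·sin0.0°, -0.0260) = (0.2177, 0.0000, -0.0260)
S2 = (0.2194·cos120.0°, 0.2194·sin120.0°, -0.0131) = (-0.1097, 0.1900, -0.0131)
arm 3 at φ=240.0°: e+L cos θ3 = 0.2059;  S3 = (-0.1030, -0.1784, -0.0634)
|S₂|²−|S₁|² = 0.0002;  |S₃|²−|S₁|² = -0.0016
plane₁₂: -0.6549x+0.3801y+0.0259z = 0.0002
det = 0.4774;  x = 0.0011+-0.0401z,  y = 0.0026+-0.1373z
quadratic in z: (1.0205)z²+(0.0687)z+(-0.0820)=0, √Δ=0.5826 → z ∈ {-0.3192, 0.2518}; z = -0.3192 (taking z<0)
x = 0.0139, y = 0.0464

(0.0139, 0.0464, -0.3192)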